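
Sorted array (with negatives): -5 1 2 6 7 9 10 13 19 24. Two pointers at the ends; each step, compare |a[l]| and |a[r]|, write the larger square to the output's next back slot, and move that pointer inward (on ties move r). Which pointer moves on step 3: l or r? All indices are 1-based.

r

[1,10] |-5|<=|24| out[10]=576 → r--
[1,9] |-5|<=|19| out[9]=361 → r--
[1,8] |-5|<=|13| out[8]=169 → r--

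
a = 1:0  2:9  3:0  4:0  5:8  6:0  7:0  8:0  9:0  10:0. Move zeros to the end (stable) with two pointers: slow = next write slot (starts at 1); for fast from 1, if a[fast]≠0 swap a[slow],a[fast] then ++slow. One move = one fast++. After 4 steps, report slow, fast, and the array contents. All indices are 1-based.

slow=2, fast=5, a=[9, 0, 0, 0, 8, 0, 0, 0, 0, 0]

(s=1,f=1) a[fast]=0 → fast++
(s=1,f=2) a[fast]=9≠0 swap→a[1]=9 → slow++,fast++
(s=2,f=3) a[fast]=0 → fast++
(s=2,f=4) a[fast]=0 → fast++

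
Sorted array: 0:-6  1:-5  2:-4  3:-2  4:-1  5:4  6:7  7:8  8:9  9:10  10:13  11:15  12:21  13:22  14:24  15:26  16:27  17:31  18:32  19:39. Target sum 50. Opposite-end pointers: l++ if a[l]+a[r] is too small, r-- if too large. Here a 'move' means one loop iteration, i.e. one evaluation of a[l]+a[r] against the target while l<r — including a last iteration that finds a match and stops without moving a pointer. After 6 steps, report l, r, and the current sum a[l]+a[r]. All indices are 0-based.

[0,19] -6+39=33 <50 → l++
[1,19] -5+39=34 <50 → l++
[2,19] -4+39=35 <50 → l++
[3,19] -2+39=37 <50 → l++
[4,19] -1+39=38 <50 → l++
[5,19] 4+39=43 <50 → l++

l=6, r=19, sum=46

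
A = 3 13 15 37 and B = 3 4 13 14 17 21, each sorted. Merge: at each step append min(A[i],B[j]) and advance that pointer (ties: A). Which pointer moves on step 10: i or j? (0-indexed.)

i

i=0 j=0: A[i]=3<=B[j]=3 take 3, i++
i=1 j=0: A[i]=13>B[j]=3 take 3, j++
i=1 j=1: A[i]=13>B[j]=4 take 4, j++
i=1 j=2: A[i]=13<=B[j]=13 take 13, i++
i=2 j=2: A[i]=15>B[j]=13 take 13, j++
i=2 j=3: A[i]=15>B[j]=14 take 14, j++
i=2 j=4: A[i]=15<=B[j]=17 take 15, i++
i=3 j=4: A[i]=37>B[j]=17 take 17, j++
i=3 j=5: A[i]=37>B[j]=21 take 21, j++
i=3 j=6: B done, take A[i]=37, i++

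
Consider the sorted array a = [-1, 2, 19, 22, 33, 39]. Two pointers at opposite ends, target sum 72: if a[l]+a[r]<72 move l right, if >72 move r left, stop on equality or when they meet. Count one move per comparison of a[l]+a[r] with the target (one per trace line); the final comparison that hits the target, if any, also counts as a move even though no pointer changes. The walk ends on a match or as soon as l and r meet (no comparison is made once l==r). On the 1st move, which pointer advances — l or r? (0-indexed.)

l=0 r=5: -1+39=38 <72, l++

l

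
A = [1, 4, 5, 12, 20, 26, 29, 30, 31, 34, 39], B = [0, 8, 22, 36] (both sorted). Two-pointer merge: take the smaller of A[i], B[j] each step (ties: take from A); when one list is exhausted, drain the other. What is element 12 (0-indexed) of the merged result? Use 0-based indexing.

i=0 j=0: A[i]=1>B[j]=0 take 0, j++
i=0 j=1: A[i]=1<=B[j]=8 take 1, i++
i=1 j=1: A[i]=4<=B[j]=8 take 4, i++
i=2 j=1: A[i]=5<=B[j]=8 take 5, i++
i=3 j=1: A[i]=12>B[j]=8 take 8, j++
i=3 j=2: A[i]=12<=B[j]=22 take 12, i++
i=4 j=2: A[i]=20<=B[j]=22 take 20, i++
i=5 j=2: A[i]=26>B[j]=22 take 22, j++
i=5 j=3: A[i]=26<=B[j]=36 take 26, i++
i=6 j=3: A[i]=29<=B[j]=36 take 29, i++
i=7 j=3: A[i]=30<=B[j]=36 take 30, i++
i=8 j=3: A[i]=31<=B[j]=36 take 31, i++
i=9 j=3: A[i]=34<=B[j]=36 take 34, i++
i=10 j=3: A[i]=39>B[j]=36 take 36, j++
i=10 j=4: B done, take A[i]=39, i++

merged[12] = 34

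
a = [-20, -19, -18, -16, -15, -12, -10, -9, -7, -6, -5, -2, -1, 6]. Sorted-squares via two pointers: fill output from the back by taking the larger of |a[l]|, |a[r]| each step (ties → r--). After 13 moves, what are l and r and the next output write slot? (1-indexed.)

[1,14] |-20|>|6| out[14]=400 → l++
[2,14] |-19|>|6| out[13]=361 → l++
[3,14] |-18|>|6| out[12]=324 → l++
[4,14] |-16|>|6| out[11]=256 → l++
[5,14] |-15|>|6| out[10]=225 → l++
[6,14] |-12|>|6| out[9]=144 → l++
[7,14] |-10|>|6| out[8]=100 → l++
[8,14] |-9|>|6| out[7]=81 → l++
[9,14] |-7|>|6| out[6]=49 → l++
[10,14] |-6|<=|6| out[5]=36 → r--
[10,13] |-6|>|-1| out[4]=36 → l++
[11,13] |-5|>|-1| out[3]=25 → l++
[12,13] |-2|>|-1| out[2]=4 → l++

l=13, r=13, next write slot=1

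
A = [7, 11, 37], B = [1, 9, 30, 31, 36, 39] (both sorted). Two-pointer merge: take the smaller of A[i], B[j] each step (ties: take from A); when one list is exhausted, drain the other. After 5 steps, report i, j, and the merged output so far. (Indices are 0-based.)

i=2, j=3, merged so far=[1, 7, 9, 11, 30]

i=0 j=0: A[i]=7>B[j]=1 take 1, j++
i=0 j=1: A[i]=7<=B[j]=9 take 7, i++
i=1 j=1: A[i]=11>B[j]=9 take 9, j++
i=1 j=2: A[i]=11<=B[j]=30 take 11, i++
i=2 j=2: A[i]=37>B[j]=30 take 30, j++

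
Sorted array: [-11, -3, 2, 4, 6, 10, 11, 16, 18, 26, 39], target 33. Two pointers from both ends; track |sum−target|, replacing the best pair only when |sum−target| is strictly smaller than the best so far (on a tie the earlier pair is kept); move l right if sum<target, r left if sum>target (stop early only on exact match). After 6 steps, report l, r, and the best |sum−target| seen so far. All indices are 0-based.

l=0 r=10: -11+39=28 d=5 *, l++
l=1 r=10: -3+39=36 d=3 *, r--
l=1 r=9: -3+26=23 d=10, l++
l=2 r=9: 2+26=28 d=5, l++
l=3 r=9: 4+26=30 d=3, l++
l=4 r=9: 6+26=32 d=1 *, l++

l=5, r=9, best |Δ|=1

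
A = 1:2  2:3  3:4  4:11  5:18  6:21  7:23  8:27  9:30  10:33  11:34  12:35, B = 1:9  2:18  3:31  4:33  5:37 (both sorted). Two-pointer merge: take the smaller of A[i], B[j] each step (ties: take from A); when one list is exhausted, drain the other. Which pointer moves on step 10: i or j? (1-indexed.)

[i=1,j=1] A[i]=2<=B[j]=9 take 2 → i++
[i=2,j=1] A[i]=3<=B[j]=9 take 3 → i++
[i=3,j=1] A[i]=4<=B[j]=9 take 4 → i++
[i=4,j=1] A[i]=11>B[j]=9 take 9 → j++
[i=4,j=2] A[i]=11<=B[j]=18 take 11 → i++
[i=5,j=2] A[i]=18<=B[j]=18 take 18 → i++
[i=6,j=2] A[i]=21>B[j]=18 take 18 → j++
[i=6,j=3] A[i]=21<=B[j]=31 take 21 → i++
[i=7,j=3] A[i]=23<=B[j]=31 take 23 → i++
[i=8,j=3] A[i]=27<=B[j]=31 take 27 → i++

i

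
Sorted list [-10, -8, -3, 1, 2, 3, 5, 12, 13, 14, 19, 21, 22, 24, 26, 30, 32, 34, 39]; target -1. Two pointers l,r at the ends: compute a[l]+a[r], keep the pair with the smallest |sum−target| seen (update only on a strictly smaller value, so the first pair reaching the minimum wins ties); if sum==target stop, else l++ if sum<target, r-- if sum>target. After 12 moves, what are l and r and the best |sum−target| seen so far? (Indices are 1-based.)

l=1, r=7, best |Δ|=3

[1,19] -10+39=29 d=30 * → r--
[1,18] -10+34=24 d=25 * → r--
[1,17] -10+32=22 d=23 * → r--
[1,16] -10+30=20 d=21 * → r--
[1,15] -10+26=16 d=17 * → r--
[1,14] -10+24=14 d=15 * → r--
[1,13] -10+22=12 d=13 * → r--
[1,12] -10+21=11 d=12 * → r--
[1,11] -10+19=9 d=10 * → r--
[1,10] -10+14=4 d=5 * → r--
[1,9] -10+13=3 d=4 * → r--
[1,8] -10+12=2 d=3 * → r--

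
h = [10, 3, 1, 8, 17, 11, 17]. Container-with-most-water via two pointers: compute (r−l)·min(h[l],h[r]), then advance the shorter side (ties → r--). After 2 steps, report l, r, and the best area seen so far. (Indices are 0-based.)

[0,6] min(10,17)*6=60 best=60 * → l++
[1,6] min(3,17)*5=15 best=60 → l++

l=2, r=6, best area=60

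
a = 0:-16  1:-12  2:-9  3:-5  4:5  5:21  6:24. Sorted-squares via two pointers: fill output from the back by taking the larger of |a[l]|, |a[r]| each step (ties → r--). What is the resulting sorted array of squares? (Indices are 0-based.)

l=0 r=6: |-16|<=|24| out[6]=576, r--
l=0 r=5: |-16|<=|21| out[5]=441, r--
l=0 r=4: |-16|>|5| out[4]=256, l++
l=1 r=4: |-12|>|5| out[3]=144, l++
l=2 r=4: |-9|>|5| out[2]=81, l++
l=3 r=4: |-5|<=|5| out[1]=25, r--
l=3 r=3: |-5|<=|-5| out[0]=25, r--

[25, 25, 81, 144, 256, 441, 576]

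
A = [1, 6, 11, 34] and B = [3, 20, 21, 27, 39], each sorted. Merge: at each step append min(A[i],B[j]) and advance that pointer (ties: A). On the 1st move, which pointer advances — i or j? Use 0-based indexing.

i

i=0 j=0: A[i]=1<=B[j]=3 take 1, i++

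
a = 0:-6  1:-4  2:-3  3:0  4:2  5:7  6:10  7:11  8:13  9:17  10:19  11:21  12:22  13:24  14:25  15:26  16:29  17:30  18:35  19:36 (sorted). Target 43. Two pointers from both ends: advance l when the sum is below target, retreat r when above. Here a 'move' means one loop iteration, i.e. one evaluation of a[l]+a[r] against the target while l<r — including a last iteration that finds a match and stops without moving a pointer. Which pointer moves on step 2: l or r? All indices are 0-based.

l

[0,19] -6+36=30 <43 → l++
[1,19] -4+36=32 <43 → l++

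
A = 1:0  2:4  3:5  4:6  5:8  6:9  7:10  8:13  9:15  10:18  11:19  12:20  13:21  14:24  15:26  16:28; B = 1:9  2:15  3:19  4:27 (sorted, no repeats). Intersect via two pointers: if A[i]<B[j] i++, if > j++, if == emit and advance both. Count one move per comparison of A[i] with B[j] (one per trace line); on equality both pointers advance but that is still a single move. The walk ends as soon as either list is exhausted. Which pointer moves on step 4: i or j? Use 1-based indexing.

i

i=1 j=1: 0<9, i++
i=2 j=1: 4<9, i++
i=3 j=1: 5<9, i++
i=4 j=1: 6<9, i++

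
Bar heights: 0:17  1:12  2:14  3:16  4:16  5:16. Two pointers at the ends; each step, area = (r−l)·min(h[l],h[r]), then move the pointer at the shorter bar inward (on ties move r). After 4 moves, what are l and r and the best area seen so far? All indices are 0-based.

l=0, r=1, best area=80

l=0 r=5: min(17,16)*5=80 best=80 *, r--
l=0 r=4: min(17,16)*4=64 best=80, r--
l=0 r=3: min(17,16)*3=48 best=80, r--
l=0 r=2: min(17,14)*2=28 best=80, r--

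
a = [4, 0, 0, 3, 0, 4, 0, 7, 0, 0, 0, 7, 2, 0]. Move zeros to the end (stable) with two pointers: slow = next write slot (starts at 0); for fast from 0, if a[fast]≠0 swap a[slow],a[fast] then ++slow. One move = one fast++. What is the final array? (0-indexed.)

slow=0 fast=0: a[fast]=4≠0 swap→a[0]=4, slow++,fast++
slow=1 fast=1: a[fast]=0, fast++
slow=1 fast=2: a[fast]=0, fast++
slow=1 fast=3: a[fast]=3≠0 swap→a[1]=3, slow++,fast++
slow=2 fast=4: a[fast]=0, fast++
slow=2 fast=5: a[fast]=4≠0 swap→a[2]=4, slow++,fast++
slow=3 fast=6: a[fast]=0, fast++
slow=3 fast=7: a[fast]=7≠0 swap→a[3]=7, slow++,fast++
slow=4 fast=8: a[fast]=0, fast++
slow=4 fast=9: a[fast]=0, fast++
slow=4 fast=10: a[fast]=0, fast++
slow=4 fast=11: a[fast]=7≠0 swap→a[4]=7, slow++,fast++
slow=5 fast=12: a[fast]=2≠0 swap→a[5]=2, slow++,fast++
slow=6 fast=13: a[fast]=0, fast++

[4, 3, 4, 7, 7, 2, 0, 0, 0, 0, 0, 0, 0, 0]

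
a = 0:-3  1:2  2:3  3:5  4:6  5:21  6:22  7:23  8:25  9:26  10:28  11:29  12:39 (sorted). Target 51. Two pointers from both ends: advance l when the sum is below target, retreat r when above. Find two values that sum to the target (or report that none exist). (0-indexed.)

(22, 29)

l=0 r=12: -3+39=36 <51, l++
l=1 r=12: 2+39=41 <51, l++
l=2 r=12: 3+39=42 <51, l++
l=3 r=12: 5+39=44 <51, l++
l=4 r=12: 6+39=45 <51, l++
l=5 r=12: 21+39=60 >51, r--
l=5 r=11: 21+29=50 <51, l++
l=6 r=11: 22+29=51, found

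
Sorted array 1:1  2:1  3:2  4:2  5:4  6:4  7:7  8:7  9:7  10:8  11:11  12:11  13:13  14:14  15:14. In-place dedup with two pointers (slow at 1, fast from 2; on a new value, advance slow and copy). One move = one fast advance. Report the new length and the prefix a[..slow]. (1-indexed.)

slow=1 fast=2: a[fast]=1=a[slow] dup, fast++
slow=1 fast=3: a[fast]=2≠a[slow]=1 write a[2]=2, slow++,fast++
slow=2 fast=4: a[fast]=2=a[slow] dup, fast++
slow=2 fast=5: a[fast]=4≠a[slow]=2 write a[3]=4, slow++,fast++
slow=3 fast=6: a[fast]=4=a[slow] dup, fast++
slow=3 fast=7: a[fast]=7≠a[slow]=4 write a[4]=7, slow++,fast++
slow=4 fast=8: a[fast]=7=a[slow] dup, fast++
slow=4 fast=9: a[fast]=7=a[slow] dup, fast++
slow=4 fast=10: a[fast]=8≠a[slow]=7 write a[5]=8, slow++,fast++
slow=5 fast=11: a[fast]=11≠a[slow]=8 write a[6]=11, slow++,fast++
slow=6 fast=12: a[fast]=11=a[slow] dup, fast++
slow=6 fast=13: a[fast]=13≠a[slow]=11 write a[7]=13, slow++,fast++
slow=7 fast=14: a[fast]=14≠a[slow]=13 write a[8]=14, slow++,fast++
slow=8 fast=15: a[fast]=14=a[slow] dup, fast++

length 8; prefix = [1, 2, 4, 7, 8, 11, 13, 14]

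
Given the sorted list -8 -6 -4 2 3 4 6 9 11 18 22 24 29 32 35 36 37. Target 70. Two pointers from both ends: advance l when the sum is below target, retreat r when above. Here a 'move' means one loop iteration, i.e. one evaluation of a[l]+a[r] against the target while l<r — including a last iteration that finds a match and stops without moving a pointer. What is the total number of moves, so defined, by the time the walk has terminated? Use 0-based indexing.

16 moves

l=0 r=16: -8+37=29 <70, l++
l=1 r=16: -6+37=31 <70, l++
l=2 r=16: -4+37=33 <70, l++
l=3 r=16: 2+37=39 <70, l++
l=4 r=16: 3+37=40 <70, l++
l=5 r=16: 4+37=41 <70, l++
l=6 r=16: 6+37=43 <70, l++
l=7 r=16: 9+37=46 <70, l++
l=8 r=16: 11+37=48 <70, l++
l=9 r=16: 18+37=55 <70, l++
l=10 r=16: 22+37=59 <70, l++
l=11 r=16: 24+37=61 <70, l++
l=12 r=16: 29+37=66 <70, l++
l=13 r=16: 32+37=69 <70, l++
l=14 r=16: 35+37=72 >70, r--
l=14 r=15: 35+36=71 >70, r--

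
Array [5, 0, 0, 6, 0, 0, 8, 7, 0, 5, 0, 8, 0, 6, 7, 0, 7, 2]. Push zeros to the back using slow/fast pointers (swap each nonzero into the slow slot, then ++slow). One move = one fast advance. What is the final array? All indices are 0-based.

[5, 6, 8, 7, 5, 8, 6, 7, 7, 2, 0, 0, 0, 0, 0, 0, 0, 0]

slow=0 fast=0: a[fast]=5≠0 swap→a[0]=5, slow++,fast++
slow=1 fast=1: a[fast]=0, fast++
slow=1 fast=2: a[fast]=0, fast++
slow=1 fast=3: a[fast]=6≠0 swap→a[1]=6, slow++,fast++
slow=2 fast=4: a[fast]=0, fast++
slow=2 fast=5: a[fast]=0, fast++
slow=2 fast=6: a[fast]=8≠0 swap→a[2]=8, slow++,fast++
slow=3 fast=7: a[fast]=7≠0 swap→a[3]=7, slow++,fast++
slow=4 fast=8: a[fast]=0, fast++
slow=4 fast=9: a[fast]=5≠0 swap→a[4]=5, slow++,fast++
slow=5 fast=10: a[fast]=0, fast++
slow=5 fast=11: a[fast]=8≠0 swap→a[5]=8, slow++,fast++
slow=6 fast=12: a[fast]=0, fast++
slow=6 fast=13: a[fast]=6≠0 swap→a[6]=6, slow++,fast++
slow=7 fast=14: a[fast]=7≠0 swap→a[7]=7, slow++,fast++
slow=8 fast=15: a[fast]=0, fast++
slow=8 fast=16: a[fast]=7≠0 swap→a[8]=7, slow++,fast++
slow=9 fast=17: a[fast]=2≠0 swap→a[9]=2, slow++,fast++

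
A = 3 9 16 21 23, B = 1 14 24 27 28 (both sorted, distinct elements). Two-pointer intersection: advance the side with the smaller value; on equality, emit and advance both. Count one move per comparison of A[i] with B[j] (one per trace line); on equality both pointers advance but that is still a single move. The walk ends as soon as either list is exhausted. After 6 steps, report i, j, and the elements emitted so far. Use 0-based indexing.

i=4, j=2, emitted=[]

[i=0,j=0] 3>1 → j++
[i=0,j=1] 3<14 → i++
[i=1,j=1] 9<14 → i++
[i=2,j=1] 16>14 → j++
[i=2,j=2] 16<24 → i++
[i=3,j=2] 21<24 → i++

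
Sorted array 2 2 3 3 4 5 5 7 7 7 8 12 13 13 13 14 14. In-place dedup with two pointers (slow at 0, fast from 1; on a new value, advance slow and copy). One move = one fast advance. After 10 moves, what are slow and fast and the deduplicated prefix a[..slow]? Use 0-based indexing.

slow=5, fast=11, prefix=[2, 3, 4, 5, 7, 8]

slow=0 fast=1: a[fast]=2=a[slow] dup, fast++
slow=0 fast=2: a[fast]=3≠a[slow]=2 write a[1]=3, slow++,fast++
slow=1 fast=3: a[fast]=3=a[slow] dup, fast++
slow=1 fast=4: a[fast]=4≠a[slow]=3 write a[2]=4, slow++,fast++
slow=2 fast=5: a[fast]=5≠a[slow]=4 write a[3]=5, slow++,fast++
slow=3 fast=6: a[fast]=5=a[slow] dup, fast++
slow=3 fast=7: a[fast]=7≠a[slow]=5 write a[4]=7, slow++,fast++
slow=4 fast=8: a[fast]=7=a[slow] dup, fast++
slow=4 fast=9: a[fast]=7=a[slow] dup, fast++
slow=4 fast=10: a[fast]=8≠a[slow]=7 write a[5]=8, slow++,fast++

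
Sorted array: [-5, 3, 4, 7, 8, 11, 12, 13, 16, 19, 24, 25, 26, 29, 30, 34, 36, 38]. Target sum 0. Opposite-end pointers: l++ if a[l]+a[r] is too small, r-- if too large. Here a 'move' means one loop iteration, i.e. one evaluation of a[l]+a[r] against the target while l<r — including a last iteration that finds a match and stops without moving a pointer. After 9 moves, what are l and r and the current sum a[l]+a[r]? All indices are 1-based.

l=1, r=9, sum=11

l=1 r=18: -5+38=33 >0, r--
l=1 r=17: -5+36=31 >0, r--
l=1 r=16: -5+34=29 >0, r--
l=1 r=15: -5+30=25 >0, r--
l=1 r=14: -5+29=24 >0, r--
l=1 r=13: -5+26=21 >0, r--
l=1 r=12: -5+25=20 >0, r--
l=1 r=11: -5+24=19 >0, r--
l=1 r=10: -5+19=14 >0, r--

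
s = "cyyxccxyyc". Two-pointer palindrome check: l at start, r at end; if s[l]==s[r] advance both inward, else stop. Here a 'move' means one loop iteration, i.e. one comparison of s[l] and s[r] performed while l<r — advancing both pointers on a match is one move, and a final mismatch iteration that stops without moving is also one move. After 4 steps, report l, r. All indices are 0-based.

l=4, r=5

[0,9] 'c'=='c' → l++,r--
[1,8] 'y'=='y' → l++,r--
[2,7] 'y'=='y' → l++,r--
[3,6] 'x'=='x' → l++,r--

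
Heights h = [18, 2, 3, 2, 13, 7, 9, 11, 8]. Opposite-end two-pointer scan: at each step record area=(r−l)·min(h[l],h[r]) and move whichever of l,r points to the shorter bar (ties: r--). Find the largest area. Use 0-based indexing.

max area = 77

[0,8] min(18,8)*8=64 best=64 * → r--
[0,7] min(18,11)*7=77 best=77 * → r--
[0,6] min(18,9)*6=54 best=77 → r--
[0,5] min(18,7)*5=35 best=77 → r--
[0,4] min(18,13)*4=52 best=77 → r--
[0,3] min(18,2)*3=6 best=77 → r--
[0,2] min(18,3)*2=6 best=77 → r--
[0,1] min(18,2)*1=2 best=77 → r--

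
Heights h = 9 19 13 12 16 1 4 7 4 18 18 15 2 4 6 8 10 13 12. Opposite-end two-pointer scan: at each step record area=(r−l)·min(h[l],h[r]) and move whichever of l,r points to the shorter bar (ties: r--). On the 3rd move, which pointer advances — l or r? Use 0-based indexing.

r

l=0 r=18: min(9,12)*18=162 best=162 *, l++
l=1 r=18: min(19,12)*17=204 best=204 *, r--
l=1 r=17: min(19,13)*16=208 best=208 *, r--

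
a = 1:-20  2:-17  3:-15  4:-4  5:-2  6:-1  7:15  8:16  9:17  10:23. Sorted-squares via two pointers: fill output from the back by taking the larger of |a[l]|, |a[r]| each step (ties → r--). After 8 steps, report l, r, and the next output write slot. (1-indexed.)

l=1 r=10: |-20|<=|23| out[10]=529, r--
l=1 r=9: |-20|>|17| out[9]=400, l++
l=2 r=9: |-17|<=|17| out[8]=289, r--
l=2 r=8: |-17|>|16| out[7]=289, l++
l=3 r=8: |-15|<=|16| out[6]=256, r--
l=3 r=7: |-15|<=|15| out[5]=225, r--
l=3 r=6: |-15|>|-1| out[4]=225, l++
l=4 r=6: |-4|>|-1| out[3]=16, l++

l=5, r=6, next write slot=2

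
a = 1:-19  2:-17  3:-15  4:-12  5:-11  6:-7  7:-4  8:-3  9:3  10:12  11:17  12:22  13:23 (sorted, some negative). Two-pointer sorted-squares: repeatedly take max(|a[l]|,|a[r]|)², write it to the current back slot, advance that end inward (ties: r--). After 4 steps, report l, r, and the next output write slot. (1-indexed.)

l=2, r=10, next write slot=9

l=1 r=13: |-19|<=|23| out[13]=529, r--
l=1 r=12: |-19|<=|22| out[12]=484, r--
l=1 r=11: |-19|>|17| out[11]=361, l++
l=2 r=11: |-17|<=|17| out[10]=289, r--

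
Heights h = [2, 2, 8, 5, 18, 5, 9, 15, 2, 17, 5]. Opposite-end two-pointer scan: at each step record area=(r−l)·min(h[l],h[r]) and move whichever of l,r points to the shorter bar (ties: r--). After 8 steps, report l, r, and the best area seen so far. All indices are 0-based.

l=4, r=6, best area=85

[0,10] min(2,5)*10=20 best=20 * → l++
[1,10] min(2,5)*9=18 best=20 → l++
[2,10] min(8,5)*8=40 best=40 * → r--
[2,9] min(8,17)*7=56 best=56 * → l++
[3,9] min(5,17)*6=30 best=56 → l++
[4,9] min(18,17)*5=85 best=85 * → r--
[4,8] min(18,2)*4=8 best=85 → r--
[4,7] min(18,15)*3=45 best=85 → r--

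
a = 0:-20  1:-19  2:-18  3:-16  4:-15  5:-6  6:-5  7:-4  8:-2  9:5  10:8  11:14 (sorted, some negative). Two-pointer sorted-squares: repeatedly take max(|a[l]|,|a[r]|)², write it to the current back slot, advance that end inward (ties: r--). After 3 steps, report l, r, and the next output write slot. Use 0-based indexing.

[0,11] |-20|>|14| out[11]=400 → l++
[1,11] |-19|>|14| out[10]=361 → l++
[2,11] |-18|>|14| out[9]=324 → l++

l=3, r=11, next write slot=8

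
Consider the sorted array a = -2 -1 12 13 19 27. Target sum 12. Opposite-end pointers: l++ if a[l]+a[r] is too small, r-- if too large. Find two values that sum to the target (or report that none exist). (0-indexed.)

[0,5] -2+27=25 >12 → r--
[0,4] -2+19=17 >12 → r--
[0,3] -2+13=11 <12 → l++
[1,3] -1+13=12 → found

(-1, 13)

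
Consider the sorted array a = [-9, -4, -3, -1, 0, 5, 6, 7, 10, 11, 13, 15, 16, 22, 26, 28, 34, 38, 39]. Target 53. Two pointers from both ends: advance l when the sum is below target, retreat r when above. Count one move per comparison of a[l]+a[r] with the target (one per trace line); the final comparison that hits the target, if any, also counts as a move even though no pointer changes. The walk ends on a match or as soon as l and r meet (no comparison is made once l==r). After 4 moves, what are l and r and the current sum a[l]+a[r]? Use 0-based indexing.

[0,18] -9+39=30 <53 → l++
[1,18] -4+39=35 <53 → l++
[2,18] -3+39=36 <53 → l++
[3,18] -1+39=38 <53 → l++

l=4, r=18, sum=39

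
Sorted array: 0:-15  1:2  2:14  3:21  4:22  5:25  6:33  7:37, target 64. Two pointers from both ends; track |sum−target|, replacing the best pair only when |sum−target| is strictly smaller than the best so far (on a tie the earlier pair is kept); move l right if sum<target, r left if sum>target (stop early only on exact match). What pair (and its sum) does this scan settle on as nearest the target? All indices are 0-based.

pair (25, 37) with sum 62 (|Δ|=2)

[0,7] -15+37=22 d=42 * → l++
[1,7] 2+37=39 d=25 * → l++
[2,7] 14+37=51 d=13 * → l++
[3,7] 21+37=58 d=6 * → l++
[4,7] 22+37=59 d=5 * → l++
[5,7] 25+37=62 d=2 * → l++
[6,7] 33+37=70 d=6 → r--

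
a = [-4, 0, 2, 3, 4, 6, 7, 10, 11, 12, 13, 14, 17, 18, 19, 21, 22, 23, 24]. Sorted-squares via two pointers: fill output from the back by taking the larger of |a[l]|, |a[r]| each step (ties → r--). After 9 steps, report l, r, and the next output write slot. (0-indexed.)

[0,18] |-4|<=|24| out[18]=576 → r--
[0,17] |-4|<=|23| out[17]=529 → r--
[0,16] |-4|<=|22| out[16]=484 → r--
[0,15] |-4|<=|21| out[15]=441 → r--
[0,14] |-4|<=|19| out[14]=361 → r--
[0,13] |-4|<=|18| out[13]=324 → r--
[0,12] |-4|<=|17| out[12]=289 → r--
[0,11] |-4|<=|14| out[11]=196 → r--
[0,10] |-4|<=|13| out[10]=169 → r--

l=0, r=9, next write slot=9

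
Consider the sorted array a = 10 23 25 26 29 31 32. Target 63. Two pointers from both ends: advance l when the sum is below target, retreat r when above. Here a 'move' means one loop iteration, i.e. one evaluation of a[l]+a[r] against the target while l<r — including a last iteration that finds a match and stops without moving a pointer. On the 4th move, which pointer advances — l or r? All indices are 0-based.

l

l=0 r=6: 10+32=42 <63, l++
l=1 r=6: 23+32=55 <63, l++
l=2 r=6: 25+32=57 <63, l++
l=3 r=6: 26+32=58 <63, l++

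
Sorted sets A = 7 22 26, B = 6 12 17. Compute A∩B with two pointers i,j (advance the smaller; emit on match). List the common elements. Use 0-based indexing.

i=0 j=0: 7>6, j++
i=0 j=1: 7<12, i++
i=1 j=1: 22>12, j++
i=1 j=2: 22>17, j++

intersection = []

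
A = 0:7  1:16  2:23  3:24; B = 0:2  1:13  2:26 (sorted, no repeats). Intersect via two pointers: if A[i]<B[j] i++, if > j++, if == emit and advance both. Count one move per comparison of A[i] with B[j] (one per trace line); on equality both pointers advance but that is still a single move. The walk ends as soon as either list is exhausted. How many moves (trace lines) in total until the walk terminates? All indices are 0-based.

[i=0,j=0] 7>2 → j++
[i=0,j=1] 7<13 → i++
[i=1,j=1] 16>13 → j++
[i=1,j=2] 16<26 → i++
[i=2,j=2] 23<26 → i++
[i=3,j=2] 24<26 → i++

6 moves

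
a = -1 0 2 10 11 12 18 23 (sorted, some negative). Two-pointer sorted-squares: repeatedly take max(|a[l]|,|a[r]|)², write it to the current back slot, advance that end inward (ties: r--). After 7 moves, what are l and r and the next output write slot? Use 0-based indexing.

l=1, r=1, next write slot=0

l=0 r=7: |-1|<=|23| out[7]=529, r--
l=0 r=6: |-1|<=|18| out[6]=324, r--
l=0 r=5: |-1|<=|12| out[5]=144, r--
l=0 r=4: |-1|<=|11| out[4]=121, r--
l=0 r=3: |-1|<=|10| out[3]=100, r--
l=0 r=2: |-1|<=|2| out[2]=4, r--
l=0 r=1: |-1|>|0| out[1]=1, l++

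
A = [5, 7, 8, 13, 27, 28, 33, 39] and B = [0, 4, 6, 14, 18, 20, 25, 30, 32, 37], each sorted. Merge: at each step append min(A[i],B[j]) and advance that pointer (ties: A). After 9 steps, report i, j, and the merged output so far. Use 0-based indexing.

[i=0,j=0] A[i]=5>B[j]=0 take 0 → j++
[i=0,j=1] A[i]=5>B[j]=4 take 4 → j++
[i=0,j=2] A[i]=5<=B[j]=6 take 5 → i++
[i=1,j=2] A[i]=7>B[j]=6 take 6 → j++
[i=1,j=3] A[i]=7<=B[j]=14 take 7 → i++
[i=2,j=3] A[i]=8<=B[j]=14 take 8 → i++
[i=3,j=3] A[i]=13<=B[j]=14 take 13 → i++
[i=4,j=3] A[i]=27>B[j]=14 take 14 → j++
[i=4,j=4] A[i]=27>B[j]=18 take 18 → j++

i=4, j=5, merged so far=[0, 4, 5, 6, 7, 8, 13, 14, 18]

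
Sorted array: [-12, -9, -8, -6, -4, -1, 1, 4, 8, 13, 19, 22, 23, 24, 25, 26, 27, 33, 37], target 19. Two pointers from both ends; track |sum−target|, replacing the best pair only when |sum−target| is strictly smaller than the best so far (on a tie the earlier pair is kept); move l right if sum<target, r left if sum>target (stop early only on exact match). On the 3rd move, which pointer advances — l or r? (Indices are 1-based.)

l

l=1 r=19: -12+37=25 d=6 *, r--
l=1 r=18: -12+33=21 d=2 *, r--
l=1 r=17: -12+27=15 d=4, l++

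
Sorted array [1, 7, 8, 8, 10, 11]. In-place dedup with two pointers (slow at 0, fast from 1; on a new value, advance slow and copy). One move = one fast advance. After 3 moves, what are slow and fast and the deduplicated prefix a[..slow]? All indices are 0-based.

slow=2, fast=4, prefix=[1, 7, 8]

(s=0,f=1) a[fast]=7≠a[slow]=1 write a[1]=7 → slow++,fast++
(s=1,f=2) a[fast]=8≠a[slow]=7 write a[2]=8 → slow++,fast++
(s=2,f=3) a[fast]=8=a[slow] dup → fast++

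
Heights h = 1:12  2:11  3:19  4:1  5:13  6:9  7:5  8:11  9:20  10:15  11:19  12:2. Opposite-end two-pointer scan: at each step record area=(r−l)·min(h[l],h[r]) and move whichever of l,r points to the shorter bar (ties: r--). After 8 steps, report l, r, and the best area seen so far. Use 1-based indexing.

l=1 r=12: min(12,2)*11=22 best=22 *, r--
l=1 r=11: min(12,19)*10=120 best=120 *, l++
l=2 r=11: min(11,19)*9=99 best=120, l++
l=3 r=11: min(19,19)*8=152 best=152 *, r--
l=3 r=10: min(19,15)*7=105 best=152, r--
l=3 r=9: min(19,20)*6=114 best=152, l++
l=4 r=9: min(1,20)*5=5 best=152, l++
l=5 r=9: min(13,20)*4=52 best=152, l++

l=6, r=9, best area=152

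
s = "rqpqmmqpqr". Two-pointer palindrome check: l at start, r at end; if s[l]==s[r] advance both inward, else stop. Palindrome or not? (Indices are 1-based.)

[1,10] 'r'=='r' → l++,r--
[2,9] 'q'=='q' → l++,r--
[3,8] 'p'=='p' → l++,r--
[4,7] 'q'=='q' → l++,r--
[5,6] 'm'=='m' → l++,r--

palindrome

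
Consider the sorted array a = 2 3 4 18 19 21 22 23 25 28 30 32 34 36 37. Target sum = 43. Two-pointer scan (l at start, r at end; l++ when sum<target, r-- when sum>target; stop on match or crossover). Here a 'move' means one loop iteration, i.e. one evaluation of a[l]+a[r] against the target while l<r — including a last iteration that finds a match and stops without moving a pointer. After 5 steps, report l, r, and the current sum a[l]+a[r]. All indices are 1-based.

l=1 r=15: 2+37=39 <43, l++
l=2 r=15: 3+37=40 <43, l++
l=3 r=15: 4+37=41 <43, l++
l=4 r=15: 18+37=55 >43, r--
l=4 r=14: 18+36=54 >43, r--

l=4, r=13, sum=52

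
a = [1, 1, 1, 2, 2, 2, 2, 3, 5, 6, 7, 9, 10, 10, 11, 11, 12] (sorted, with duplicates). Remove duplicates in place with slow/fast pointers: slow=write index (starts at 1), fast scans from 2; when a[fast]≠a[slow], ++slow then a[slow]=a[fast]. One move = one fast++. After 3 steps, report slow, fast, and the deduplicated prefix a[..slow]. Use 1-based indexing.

slow=2, fast=5, prefix=[1, 2]

slow=1 fast=2: a[fast]=1=a[slow] dup, fast++
slow=1 fast=3: a[fast]=1=a[slow] dup, fast++
slow=1 fast=4: a[fast]=2≠a[slow]=1 write a[2]=2, slow++,fast++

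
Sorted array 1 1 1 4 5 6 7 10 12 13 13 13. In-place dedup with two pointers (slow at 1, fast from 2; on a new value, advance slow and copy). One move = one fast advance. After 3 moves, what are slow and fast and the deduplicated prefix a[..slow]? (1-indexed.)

slow=2, fast=5, prefix=[1, 4]

slow=1 fast=2: a[fast]=1=a[slow] dup, fast++
slow=1 fast=3: a[fast]=1=a[slow] dup, fast++
slow=1 fast=4: a[fast]=4≠a[slow]=1 write a[2]=4, slow++,fast++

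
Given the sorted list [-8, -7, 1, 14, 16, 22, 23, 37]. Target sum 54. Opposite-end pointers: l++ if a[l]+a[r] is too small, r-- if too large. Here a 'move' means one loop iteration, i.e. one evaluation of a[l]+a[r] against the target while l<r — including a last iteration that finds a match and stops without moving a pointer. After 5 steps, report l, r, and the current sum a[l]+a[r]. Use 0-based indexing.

l=0 r=7: -8+37=29 <54, l++
l=1 r=7: -7+37=30 <54, l++
l=2 r=7: 1+37=38 <54, l++
l=3 r=7: 14+37=51 <54, l++
l=4 r=7: 16+37=53 <54, l++

l=5, r=7, sum=59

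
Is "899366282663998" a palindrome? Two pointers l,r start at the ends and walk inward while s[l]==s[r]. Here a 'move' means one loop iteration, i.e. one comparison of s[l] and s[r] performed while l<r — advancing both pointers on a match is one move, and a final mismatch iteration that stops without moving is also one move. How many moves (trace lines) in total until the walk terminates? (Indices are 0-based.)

l=0 r=14: '8'=='8', l++,r--
l=1 r=13: '9'=='9', l++,r--
l=2 r=12: '9'=='9', l++,r--
l=3 r=11: '3'=='3', l++,r--
l=4 r=10: '6'=='6', l++,r--
l=5 r=9: '6'=='6', l++,r--
l=6 r=8: '2'=='2', l++,r--

7 moves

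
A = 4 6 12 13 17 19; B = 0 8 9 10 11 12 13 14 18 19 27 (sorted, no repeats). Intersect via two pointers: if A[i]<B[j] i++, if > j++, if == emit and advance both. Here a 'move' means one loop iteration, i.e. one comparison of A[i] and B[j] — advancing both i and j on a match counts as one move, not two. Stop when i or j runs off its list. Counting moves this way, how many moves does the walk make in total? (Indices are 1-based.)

13 moves

[i=1,j=1] 4>0 → j++
[i=1,j=2] 4<8 → i++
[i=2,j=2] 6<8 → i++
[i=3,j=2] 12>8 → j++
[i=3,j=3] 12>9 → j++
[i=3,j=4] 12>10 → j++
[i=3,j=5] 12>11 → j++
[i=3,j=6] 12==12 emit → i++,j++
[i=4,j=7] 13==13 emit → i++,j++
[i=5,j=8] 17>14 → j++
[i=5,j=9] 17<18 → i++
[i=6,j=9] 19>18 → j++
[i=6,j=10] 19==19 emit → i++,j++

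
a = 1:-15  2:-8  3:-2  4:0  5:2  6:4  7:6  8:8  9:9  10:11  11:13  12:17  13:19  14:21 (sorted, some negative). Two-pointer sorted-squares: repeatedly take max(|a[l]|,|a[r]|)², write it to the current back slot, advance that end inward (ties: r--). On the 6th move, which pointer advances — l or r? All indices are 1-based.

l=1 r=14: |-15|<=|21| out[14]=441, r--
l=1 r=13: |-15|<=|19| out[13]=361, r--
l=1 r=12: |-15|<=|17| out[12]=289, r--
l=1 r=11: |-15|>|13| out[11]=225, l++
l=2 r=11: |-8|<=|13| out[10]=169, r--
l=2 r=10: |-8|<=|11| out[9]=121, r--

r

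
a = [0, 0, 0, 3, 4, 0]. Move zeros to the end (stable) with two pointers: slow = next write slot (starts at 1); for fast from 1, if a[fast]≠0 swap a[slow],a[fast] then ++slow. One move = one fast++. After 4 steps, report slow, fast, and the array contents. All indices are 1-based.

slow=1 fast=1: a[fast]=0, fast++
slow=1 fast=2: a[fast]=0, fast++
slow=1 fast=3: a[fast]=0, fast++
slow=1 fast=4: a[fast]=3≠0 swap→a[1]=3, slow++,fast++

slow=2, fast=5, a=[3, 0, 0, 0, 4, 0]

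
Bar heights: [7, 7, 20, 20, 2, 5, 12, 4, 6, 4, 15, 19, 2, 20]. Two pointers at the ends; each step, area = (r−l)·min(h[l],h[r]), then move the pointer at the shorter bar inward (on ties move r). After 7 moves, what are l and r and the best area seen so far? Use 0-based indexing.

l=0 r=13: min(7,20)*13=91 best=91 *, l++
l=1 r=13: min(7,20)*12=84 best=91, l++
l=2 r=13: min(20,20)*11=220 best=220 *, r--
l=2 r=12: min(20,2)*10=20 best=220, r--
l=2 r=11: min(20,19)*9=171 best=220, r--
l=2 r=10: min(20,15)*8=120 best=220, r--
l=2 r=9: min(20,4)*7=28 best=220, r--

l=2, r=8, best area=220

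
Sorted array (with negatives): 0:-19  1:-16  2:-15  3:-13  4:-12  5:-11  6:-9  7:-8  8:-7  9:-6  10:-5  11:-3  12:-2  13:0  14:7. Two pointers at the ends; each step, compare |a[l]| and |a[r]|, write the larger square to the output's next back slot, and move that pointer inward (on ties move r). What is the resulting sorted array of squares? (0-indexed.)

[0,14] |-19|>|7| out[14]=361 → l++
[1,14] |-16|>|7| out[13]=256 → l++
[2,14] |-15|>|7| out[12]=225 → l++
[3,14] |-13|>|7| out[11]=169 → l++
[4,14] |-12|>|7| out[10]=144 → l++
[5,14] |-11|>|7| out[9]=121 → l++
[6,14] |-9|>|7| out[8]=81 → l++
[7,14] |-8|>|7| out[7]=64 → l++
[8,14] |-7|<=|7| out[6]=49 → r--
[8,13] |-7|>|0| out[5]=49 → l++
[9,13] |-6|>|0| out[4]=36 → l++
[10,13] |-5|>|0| out[3]=25 → l++
[11,13] |-3|>|0| out[2]=9 → l++
[12,13] |-2|>|0| out[1]=4 → l++
[13,13] |0|<=|0| out[0]=0 → r--

[0, 4, 9, 25, 36, 49, 49, 64, 81, 121, 144, 169, 225, 256, 361]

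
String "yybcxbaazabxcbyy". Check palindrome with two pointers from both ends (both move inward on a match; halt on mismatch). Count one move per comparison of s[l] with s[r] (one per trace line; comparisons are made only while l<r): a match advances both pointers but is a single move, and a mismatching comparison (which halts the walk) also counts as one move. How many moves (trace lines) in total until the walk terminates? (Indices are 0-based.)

[0,15] 'y'=='y' → l++,r--
[1,14] 'y'=='y' → l++,r--
[2,13] 'b'=='b' → l++,r--
[3,12] 'c'=='c' → l++,r--
[4,11] 'x'=='x' → l++,r--
[5,10] 'b'=='b' → l++,r--
[6,9] 'a'=='a' → l++,r--
[7,8] 'a'!='z' → stop

8 moves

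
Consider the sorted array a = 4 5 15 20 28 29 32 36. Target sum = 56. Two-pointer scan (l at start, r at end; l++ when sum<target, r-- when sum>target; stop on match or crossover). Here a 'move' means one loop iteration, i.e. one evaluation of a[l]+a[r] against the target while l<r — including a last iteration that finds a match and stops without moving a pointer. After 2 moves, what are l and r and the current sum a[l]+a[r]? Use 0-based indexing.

l=2, r=7, sum=51

[0,7] 4+36=40 <56 → l++
[1,7] 5+36=41 <56 → l++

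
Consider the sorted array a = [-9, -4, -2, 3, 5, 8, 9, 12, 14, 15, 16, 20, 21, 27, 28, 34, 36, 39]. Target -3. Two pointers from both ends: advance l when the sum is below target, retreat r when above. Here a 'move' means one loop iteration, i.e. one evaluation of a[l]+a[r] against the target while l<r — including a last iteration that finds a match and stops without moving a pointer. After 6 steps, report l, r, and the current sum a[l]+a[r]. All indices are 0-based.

l=0, r=11, sum=11

[0,17] -9+39=30 >-3 → r--
[0,16] -9+36=27 >-3 → r--
[0,15] -9+34=25 >-3 → r--
[0,14] -9+28=19 >-3 → r--
[0,13] -9+27=18 >-3 → r--
[0,12] -9+21=12 >-3 → r--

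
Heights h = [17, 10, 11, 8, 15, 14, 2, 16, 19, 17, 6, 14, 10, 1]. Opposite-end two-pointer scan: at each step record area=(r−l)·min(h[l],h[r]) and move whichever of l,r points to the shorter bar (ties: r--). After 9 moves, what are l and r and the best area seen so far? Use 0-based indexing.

l=4, r=8, best area=154

l=0 r=13: min(17,1)*13=13 best=13 *, r--
l=0 r=12: min(17,10)*12=120 best=120 *, r--
l=0 r=11: min(17,14)*11=154 best=154 *, r--
l=0 r=10: min(17,6)*10=60 best=154, r--
l=0 r=9: min(17,17)*9=153 best=154, r--
l=0 r=8: min(17,19)*8=136 best=154, l++
l=1 r=8: min(10,19)*7=70 best=154, l++
l=2 r=8: min(11,19)*6=66 best=154, l++
l=3 r=8: min(8,19)*5=40 best=154, l++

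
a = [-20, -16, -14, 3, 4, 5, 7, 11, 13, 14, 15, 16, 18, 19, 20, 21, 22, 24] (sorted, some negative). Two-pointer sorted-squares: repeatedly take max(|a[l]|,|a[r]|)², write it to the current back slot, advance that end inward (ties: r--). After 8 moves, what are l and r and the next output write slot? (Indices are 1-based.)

l=2, r=11, next write slot=10

l=1 r=18: |-20|<=|24| out[18]=576, r--
l=1 r=17: |-20|<=|22| out[17]=484, r--
l=1 r=16: |-20|<=|21| out[16]=441, r--
l=1 r=15: |-20|<=|20| out[15]=400, r--
l=1 r=14: |-20|>|19| out[14]=400, l++
l=2 r=14: |-16|<=|19| out[13]=361, r--
l=2 r=13: |-16|<=|18| out[12]=324, r--
l=2 r=12: |-16|<=|16| out[11]=256, r--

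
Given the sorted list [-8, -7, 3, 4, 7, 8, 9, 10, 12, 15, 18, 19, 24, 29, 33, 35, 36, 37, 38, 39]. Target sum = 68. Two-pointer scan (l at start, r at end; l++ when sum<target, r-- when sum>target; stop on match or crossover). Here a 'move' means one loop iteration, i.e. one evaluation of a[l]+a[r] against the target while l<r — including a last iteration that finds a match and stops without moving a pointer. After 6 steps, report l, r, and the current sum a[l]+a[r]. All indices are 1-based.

[1,20] -8+39=31 <68 → l++
[2,20] -7+39=32 <68 → l++
[3,20] 3+39=42 <68 → l++
[4,20] 4+39=43 <68 → l++
[5,20] 7+39=46 <68 → l++
[6,20] 8+39=47 <68 → l++

l=7, r=20, sum=48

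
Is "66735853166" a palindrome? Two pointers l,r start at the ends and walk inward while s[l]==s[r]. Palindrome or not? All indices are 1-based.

not a palindrome (mismatch at 3,9)

[1,11] '6'=='6' → l++,r--
[2,10] '6'=='6' → l++,r--
[3,9] '7'!='1' → stop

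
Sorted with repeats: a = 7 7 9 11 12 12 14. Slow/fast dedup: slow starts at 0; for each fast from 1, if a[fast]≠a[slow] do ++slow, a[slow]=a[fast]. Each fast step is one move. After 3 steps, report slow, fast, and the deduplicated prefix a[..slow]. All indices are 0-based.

(s=0,f=1) a[fast]=7=a[slow] dup → fast++
(s=0,f=2) a[fast]=9≠a[slow]=7 write a[1]=9 → slow++,fast++
(s=1,f=3) a[fast]=11≠a[slow]=9 write a[2]=11 → slow++,fast++

slow=2, fast=4, prefix=[7, 9, 11]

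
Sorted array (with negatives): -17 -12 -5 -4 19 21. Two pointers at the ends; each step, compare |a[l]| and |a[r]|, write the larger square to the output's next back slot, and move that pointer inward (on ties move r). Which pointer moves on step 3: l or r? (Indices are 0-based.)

l=0 r=5: |-17|<=|21| out[5]=441, r--
l=0 r=4: |-17|<=|19| out[4]=361, r--
l=0 r=3: |-17|>|-4| out[3]=289, l++

l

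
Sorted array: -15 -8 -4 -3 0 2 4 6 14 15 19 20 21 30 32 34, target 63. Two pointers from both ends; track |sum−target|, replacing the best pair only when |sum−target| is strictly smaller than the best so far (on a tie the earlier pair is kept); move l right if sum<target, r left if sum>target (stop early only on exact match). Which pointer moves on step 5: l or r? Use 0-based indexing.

l

[0,15] -15+34=19 d=44 * → l++
[1,15] -8+34=26 d=37 * → l++
[2,15] -4+34=30 d=33 * → l++
[3,15] -3+34=31 d=32 * → l++
[4,15] 0+34=34 d=29 * → l++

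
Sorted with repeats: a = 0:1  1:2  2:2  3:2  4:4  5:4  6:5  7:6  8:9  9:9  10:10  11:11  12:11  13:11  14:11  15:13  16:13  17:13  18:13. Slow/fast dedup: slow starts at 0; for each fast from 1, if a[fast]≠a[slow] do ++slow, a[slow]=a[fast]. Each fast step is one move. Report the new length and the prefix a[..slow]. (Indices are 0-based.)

(s=0,f=1) a[fast]=2≠a[slow]=1 write a[1]=2 → slow++,fast++
(s=1,f=2) a[fast]=2=a[slow] dup → fast++
(s=1,f=3) a[fast]=2=a[slow] dup → fast++
(s=1,f=4) a[fast]=4≠a[slow]=2 write a[2]=4 → slow++,fast++
(s=2,f=5) a[fast]=4=a[slow] dup → fast++
(s=2,f=6) a[fast]=5≠a[slow]=4 write a[3]=5 → slow++,fast++
(s=3,f=7) a[fast]=6≠a[slow]=5 write a[4]=6 → slow++,fast++
(s=4,f=8) a[fast]=9≠a[slow]=6 write a[5]=9 → slow++,fast++
(s=5,f=9) a[fast]=9=a[slow] dup → fast++
(s=5,f=10) a[fast]=10≠a[slow]=9 write a[6]=10 → slow++,fast++
(s=6,f=11) a[fast]=11≠a[slow]=10 write a[7]=11 → slow++,fast++
(s=7,f=12) a[fast]=11=a[slow] dup → fast++
(s=7,f=13) a[fast]=11=a[slow] dup → fast++
(s=7,f=14) a[fast]=11=a[slow] dup → fast++
(s=7,f=15) a[fast]=13≠a[slow]=11 write a[8]=13 → slow++,fast++
(s=8,f=16) a[fast]=13=a[slow] dup → fast++
(s=8,f=17) a[fast]=13=a[slow] dup → fast++
(s=8,f=18) a[fast]=13=a[slow] dup → fast++

length 9; prefix = [1, 2, 4, 5, 6, 9, 10, 11, 13]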